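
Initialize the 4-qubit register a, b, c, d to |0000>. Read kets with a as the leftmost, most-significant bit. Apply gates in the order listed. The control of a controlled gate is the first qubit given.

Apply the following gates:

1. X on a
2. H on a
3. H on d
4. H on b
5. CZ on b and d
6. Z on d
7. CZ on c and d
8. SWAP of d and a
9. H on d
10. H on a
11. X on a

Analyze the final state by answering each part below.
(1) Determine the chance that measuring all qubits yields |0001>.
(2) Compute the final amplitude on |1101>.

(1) The probability of measuring |0001> is 1/2.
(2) The amplitude on |1101> is sqrt(2)/2.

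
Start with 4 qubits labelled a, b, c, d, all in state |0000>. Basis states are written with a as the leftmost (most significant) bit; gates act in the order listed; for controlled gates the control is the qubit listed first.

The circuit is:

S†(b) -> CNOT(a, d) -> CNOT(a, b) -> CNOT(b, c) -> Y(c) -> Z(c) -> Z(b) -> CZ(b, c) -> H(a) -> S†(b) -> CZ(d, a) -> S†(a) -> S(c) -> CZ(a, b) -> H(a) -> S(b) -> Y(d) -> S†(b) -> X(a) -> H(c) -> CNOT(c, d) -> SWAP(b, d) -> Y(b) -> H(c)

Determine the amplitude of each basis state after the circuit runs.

The resulting statevector has amplitude 1/4 + I/4 on |0000>, 0 on |0001>, 1/4 + I/4 on |0010>, 0 on |0011>, 1/4 + I/4 on |0100>, 0 on |0101>, -1/4 - I/4 on |0110>, 0 on |0111>, 1/4 - I/4 on |1000>, 0 on |1001>, 1/4 - I/4 on |1010>, 0 on |1011>, 1/4 - I/4 on |1100>, 0 on |1101>, -1/4 + I/4 on |1110>, 0 on |1111>.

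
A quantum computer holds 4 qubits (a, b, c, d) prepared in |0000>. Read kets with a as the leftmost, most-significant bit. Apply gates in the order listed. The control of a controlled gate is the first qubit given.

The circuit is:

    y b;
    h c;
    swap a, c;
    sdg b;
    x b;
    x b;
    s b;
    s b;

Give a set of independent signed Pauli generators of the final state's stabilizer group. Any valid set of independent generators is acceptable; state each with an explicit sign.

The stabilizer group can be generated by +XIII, -IZII, +IIZI, +IIIZ, among other valid generating sets. Key observation: steps 4-7 multiply out to the identity, so the circuit reduces to the remaining gates.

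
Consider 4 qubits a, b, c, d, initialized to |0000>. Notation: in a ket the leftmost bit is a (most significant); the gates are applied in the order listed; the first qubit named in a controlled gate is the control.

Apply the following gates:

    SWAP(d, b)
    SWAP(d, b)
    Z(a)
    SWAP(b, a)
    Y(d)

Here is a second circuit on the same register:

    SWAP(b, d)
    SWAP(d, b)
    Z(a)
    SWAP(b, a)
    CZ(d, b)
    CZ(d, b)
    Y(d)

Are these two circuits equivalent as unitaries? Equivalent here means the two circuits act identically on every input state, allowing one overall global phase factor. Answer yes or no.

Yes: on every input state the two circuits agree up to one overall phase factor.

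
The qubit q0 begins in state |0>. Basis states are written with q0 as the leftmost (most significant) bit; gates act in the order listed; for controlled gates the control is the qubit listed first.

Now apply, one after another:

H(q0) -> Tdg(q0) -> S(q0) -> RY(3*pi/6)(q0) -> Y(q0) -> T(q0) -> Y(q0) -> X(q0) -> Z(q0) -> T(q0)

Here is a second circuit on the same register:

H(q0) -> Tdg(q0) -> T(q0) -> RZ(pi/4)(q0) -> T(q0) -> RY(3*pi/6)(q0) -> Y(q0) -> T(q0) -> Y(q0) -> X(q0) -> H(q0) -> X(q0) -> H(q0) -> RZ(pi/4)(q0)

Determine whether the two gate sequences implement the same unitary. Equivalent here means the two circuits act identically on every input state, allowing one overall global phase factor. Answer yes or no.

No, they are not equivalent — no single phase factor reconciles the two unitaries.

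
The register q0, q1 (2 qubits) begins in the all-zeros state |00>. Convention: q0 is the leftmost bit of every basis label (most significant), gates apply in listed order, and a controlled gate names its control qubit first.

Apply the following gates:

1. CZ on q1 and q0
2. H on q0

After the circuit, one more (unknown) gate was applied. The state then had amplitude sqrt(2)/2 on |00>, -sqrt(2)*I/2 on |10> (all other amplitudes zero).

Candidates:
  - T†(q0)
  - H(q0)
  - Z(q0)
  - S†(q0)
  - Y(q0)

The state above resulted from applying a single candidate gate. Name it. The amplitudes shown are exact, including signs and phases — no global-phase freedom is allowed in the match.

The applied gate was S†(q0).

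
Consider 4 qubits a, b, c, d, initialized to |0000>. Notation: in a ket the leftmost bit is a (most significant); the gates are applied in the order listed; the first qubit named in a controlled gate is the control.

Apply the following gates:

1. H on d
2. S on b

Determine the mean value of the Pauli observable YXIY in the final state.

The expectation value of YXIY is 0.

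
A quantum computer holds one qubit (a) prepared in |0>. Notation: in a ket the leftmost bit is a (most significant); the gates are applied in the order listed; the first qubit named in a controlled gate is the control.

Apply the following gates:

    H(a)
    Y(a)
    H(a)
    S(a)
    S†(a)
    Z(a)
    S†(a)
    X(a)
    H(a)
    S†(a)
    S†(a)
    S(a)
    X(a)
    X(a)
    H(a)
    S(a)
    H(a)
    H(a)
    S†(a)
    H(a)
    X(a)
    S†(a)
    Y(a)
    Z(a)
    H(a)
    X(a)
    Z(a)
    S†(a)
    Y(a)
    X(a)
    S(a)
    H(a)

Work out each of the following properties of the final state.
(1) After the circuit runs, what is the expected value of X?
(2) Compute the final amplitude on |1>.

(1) The observable X averages to -1. Key observation: steps 14-21 multiply out to the identity, so the circuit reduces to the remaining gates.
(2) The final state's coefficient on |1> equals sqrt(2)*I/2.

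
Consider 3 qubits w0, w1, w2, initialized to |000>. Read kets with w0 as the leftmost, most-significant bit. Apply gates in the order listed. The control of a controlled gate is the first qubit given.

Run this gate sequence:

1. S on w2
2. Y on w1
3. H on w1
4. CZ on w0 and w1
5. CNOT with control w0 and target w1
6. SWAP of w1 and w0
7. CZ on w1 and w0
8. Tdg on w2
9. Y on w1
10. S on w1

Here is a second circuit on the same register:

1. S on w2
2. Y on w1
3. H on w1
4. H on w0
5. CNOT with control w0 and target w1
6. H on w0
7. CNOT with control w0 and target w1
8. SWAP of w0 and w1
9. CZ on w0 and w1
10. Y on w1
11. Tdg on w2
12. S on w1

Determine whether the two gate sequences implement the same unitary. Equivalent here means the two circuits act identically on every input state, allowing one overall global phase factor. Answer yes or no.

No — the two circuits implement different unitaries, even allowing a global phase.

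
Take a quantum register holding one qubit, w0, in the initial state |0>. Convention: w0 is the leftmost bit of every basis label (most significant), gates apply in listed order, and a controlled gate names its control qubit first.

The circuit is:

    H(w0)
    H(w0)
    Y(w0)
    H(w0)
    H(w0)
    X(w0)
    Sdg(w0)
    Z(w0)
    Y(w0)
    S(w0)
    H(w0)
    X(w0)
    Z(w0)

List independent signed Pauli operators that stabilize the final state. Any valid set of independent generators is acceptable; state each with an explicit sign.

One valid set of independent stabilizer generators is +X (any independent generating set of the same group is equally correct).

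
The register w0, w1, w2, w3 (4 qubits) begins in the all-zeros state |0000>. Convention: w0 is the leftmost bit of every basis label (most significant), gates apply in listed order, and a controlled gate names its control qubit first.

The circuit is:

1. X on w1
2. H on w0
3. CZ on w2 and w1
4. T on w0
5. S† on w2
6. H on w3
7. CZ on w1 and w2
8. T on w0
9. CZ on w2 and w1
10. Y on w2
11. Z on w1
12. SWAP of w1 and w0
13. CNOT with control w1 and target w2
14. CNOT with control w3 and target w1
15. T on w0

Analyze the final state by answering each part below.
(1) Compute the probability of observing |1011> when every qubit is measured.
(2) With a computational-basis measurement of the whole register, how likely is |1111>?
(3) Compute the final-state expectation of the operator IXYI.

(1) A full measurement returns |1011> with probability 0.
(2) A full measurement returns |1111> with probability 1/4.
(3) In the final state, IXYI has expectation -1.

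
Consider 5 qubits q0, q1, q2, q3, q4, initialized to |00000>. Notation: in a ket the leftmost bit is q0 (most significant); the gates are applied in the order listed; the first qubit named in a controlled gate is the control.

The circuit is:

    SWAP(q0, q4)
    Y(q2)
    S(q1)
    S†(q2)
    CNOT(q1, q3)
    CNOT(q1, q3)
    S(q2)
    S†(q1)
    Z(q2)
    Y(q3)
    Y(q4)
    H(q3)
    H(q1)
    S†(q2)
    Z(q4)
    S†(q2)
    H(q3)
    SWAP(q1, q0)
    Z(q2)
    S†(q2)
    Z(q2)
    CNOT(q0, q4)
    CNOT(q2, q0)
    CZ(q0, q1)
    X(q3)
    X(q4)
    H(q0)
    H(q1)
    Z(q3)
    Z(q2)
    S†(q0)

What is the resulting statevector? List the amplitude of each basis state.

After the circuit, the state carries amplitude -sqrt(2)/4 on |00100>, -sqrt(2)/4 on |00101>, -sqrt(2)/4 on |01100>, -sqrt(2)/4 on |01101>, -sqrt(2)*I/4 on |10100>, sqrt(2)*I/4 on |10101>, -sqrt(2)*I/4 on |11100>, sqrt(2)*I/4 on |11101>, and 0 on every other basis state. Key observation: steps 3-8 multiply out to the identity, so the circuit reduces to the remaining gates.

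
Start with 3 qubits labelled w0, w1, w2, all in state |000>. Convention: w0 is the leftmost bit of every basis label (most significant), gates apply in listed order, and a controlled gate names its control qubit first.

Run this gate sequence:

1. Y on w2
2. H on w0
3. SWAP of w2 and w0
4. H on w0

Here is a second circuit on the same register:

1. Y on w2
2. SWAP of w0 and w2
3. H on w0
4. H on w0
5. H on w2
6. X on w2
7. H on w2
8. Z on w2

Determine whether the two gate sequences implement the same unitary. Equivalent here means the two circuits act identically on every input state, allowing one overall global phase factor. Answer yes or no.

No: there is an input state on which the two circuits produce genuinely different outputs (not merely differing by a phase).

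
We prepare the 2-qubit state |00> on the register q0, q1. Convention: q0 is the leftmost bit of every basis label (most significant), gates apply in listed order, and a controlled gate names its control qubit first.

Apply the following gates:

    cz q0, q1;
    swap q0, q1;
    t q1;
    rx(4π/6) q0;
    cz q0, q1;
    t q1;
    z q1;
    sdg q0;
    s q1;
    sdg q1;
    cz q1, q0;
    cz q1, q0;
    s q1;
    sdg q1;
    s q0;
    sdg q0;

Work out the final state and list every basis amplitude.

The final amplitudes are 1/2 on |00>, 0 on |01>, -sqrt(3)/2 on |10>, 0 on |11>. Key observation: steps 8-15 multiply out to the identity, so the circuit reduces to the remaining gates.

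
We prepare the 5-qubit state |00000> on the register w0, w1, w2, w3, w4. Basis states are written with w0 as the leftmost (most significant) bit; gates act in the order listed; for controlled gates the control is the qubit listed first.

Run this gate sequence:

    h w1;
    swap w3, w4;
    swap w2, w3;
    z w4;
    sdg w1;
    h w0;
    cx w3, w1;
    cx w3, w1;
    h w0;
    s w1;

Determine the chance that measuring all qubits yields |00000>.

Outcome |00000> occurs with probability 1/2. Key observation: steps 5-10 multiply out to the identity, so the circuit reduces to the remaining gates.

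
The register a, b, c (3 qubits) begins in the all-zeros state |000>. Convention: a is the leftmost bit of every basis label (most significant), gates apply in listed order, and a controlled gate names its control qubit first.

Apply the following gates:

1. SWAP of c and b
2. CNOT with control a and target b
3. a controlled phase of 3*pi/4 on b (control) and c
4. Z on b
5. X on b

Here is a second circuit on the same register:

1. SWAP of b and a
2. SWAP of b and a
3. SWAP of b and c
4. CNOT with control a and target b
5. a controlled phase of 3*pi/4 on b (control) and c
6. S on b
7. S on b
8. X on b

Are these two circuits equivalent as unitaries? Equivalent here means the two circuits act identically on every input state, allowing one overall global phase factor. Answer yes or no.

Yes, they are equivalent — the unitaries differ by at most a global phase.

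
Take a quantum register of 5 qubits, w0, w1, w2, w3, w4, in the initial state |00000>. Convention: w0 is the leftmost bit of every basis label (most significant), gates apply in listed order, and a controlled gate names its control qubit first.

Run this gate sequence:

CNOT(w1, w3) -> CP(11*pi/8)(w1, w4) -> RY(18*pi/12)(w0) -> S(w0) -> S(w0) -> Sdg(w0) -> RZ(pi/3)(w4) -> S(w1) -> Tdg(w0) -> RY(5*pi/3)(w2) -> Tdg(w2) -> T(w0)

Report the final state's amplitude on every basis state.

After the circuit, the state carries amplitude -sqrt(6)*exp(5*I*pi/6)/4 on |00000>, sqrt(2)*exp(7*I*pi/12)/4 on |00100>, -sqrt(6)*exp(I*pi/3)/4 on |10000>, sqrt(2)*exp(I*pi/12)/4 on |10100>, and 0 on every other basis state.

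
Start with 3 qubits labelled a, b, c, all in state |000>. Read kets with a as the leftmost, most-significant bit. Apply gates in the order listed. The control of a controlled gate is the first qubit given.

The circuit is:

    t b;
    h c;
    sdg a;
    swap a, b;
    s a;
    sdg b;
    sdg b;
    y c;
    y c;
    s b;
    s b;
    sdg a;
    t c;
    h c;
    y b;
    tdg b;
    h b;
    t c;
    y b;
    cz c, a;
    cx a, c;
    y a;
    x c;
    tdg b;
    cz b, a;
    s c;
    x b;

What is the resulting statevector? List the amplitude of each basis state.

The resulting statevector has amplitude 0 on |000>, 0 on |001>, 0 on |010>, 0 on |011>, sqrt(2)*(-I + exp(I*pi/4))/4 on |100>, sqrt(2)*(exp(3*I*pi/4) + I)/4 on |101>, sqrt(2)*(-I + exp(3*I*pi/4))/4 on |110>, sqrt(2)*(1 - exp(3*I*pi/4))/4 on |111>. Key observation: gates 5-12 undo each other exactly, leaving only the rest of the circuit to track.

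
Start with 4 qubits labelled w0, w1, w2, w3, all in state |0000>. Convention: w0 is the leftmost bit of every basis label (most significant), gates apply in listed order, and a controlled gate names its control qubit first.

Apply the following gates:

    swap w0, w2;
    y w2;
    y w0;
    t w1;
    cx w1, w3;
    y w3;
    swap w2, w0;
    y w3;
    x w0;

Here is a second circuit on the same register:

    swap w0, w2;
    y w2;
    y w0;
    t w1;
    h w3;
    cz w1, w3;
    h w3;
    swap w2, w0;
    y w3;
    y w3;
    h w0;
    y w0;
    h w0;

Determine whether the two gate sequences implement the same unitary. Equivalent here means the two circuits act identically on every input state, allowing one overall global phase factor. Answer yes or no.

No — the two circuits implement different unitaries, even allowing a global phase.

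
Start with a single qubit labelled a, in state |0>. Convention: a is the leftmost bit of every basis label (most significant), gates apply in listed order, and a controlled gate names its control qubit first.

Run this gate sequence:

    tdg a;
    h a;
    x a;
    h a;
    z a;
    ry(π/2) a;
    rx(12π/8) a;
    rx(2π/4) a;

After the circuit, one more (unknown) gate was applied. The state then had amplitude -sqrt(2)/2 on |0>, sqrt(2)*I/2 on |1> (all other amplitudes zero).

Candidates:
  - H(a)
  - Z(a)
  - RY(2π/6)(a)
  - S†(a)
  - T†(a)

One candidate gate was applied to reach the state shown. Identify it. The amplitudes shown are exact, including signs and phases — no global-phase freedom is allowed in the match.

The unique candidate consistent with the amplitudes is S†(a). Key observation: gates 2-5 undo each other exactly, leaving only the rest of the circuit to track.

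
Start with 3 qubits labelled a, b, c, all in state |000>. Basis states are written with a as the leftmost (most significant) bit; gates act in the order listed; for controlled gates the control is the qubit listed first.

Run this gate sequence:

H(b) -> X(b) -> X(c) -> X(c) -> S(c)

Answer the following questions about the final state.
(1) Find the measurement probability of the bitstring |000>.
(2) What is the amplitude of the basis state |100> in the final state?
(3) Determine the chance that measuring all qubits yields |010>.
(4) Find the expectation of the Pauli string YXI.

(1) The probability of measuring |000> is 1/2. Key observation: gates 3-4 undo each other exactly, leaving only the rest of the circuit to track.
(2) |100> carries amplitude 0 in the final state.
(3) The probability of measuring |010> is 1/2.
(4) The expectation value of YXI is 0.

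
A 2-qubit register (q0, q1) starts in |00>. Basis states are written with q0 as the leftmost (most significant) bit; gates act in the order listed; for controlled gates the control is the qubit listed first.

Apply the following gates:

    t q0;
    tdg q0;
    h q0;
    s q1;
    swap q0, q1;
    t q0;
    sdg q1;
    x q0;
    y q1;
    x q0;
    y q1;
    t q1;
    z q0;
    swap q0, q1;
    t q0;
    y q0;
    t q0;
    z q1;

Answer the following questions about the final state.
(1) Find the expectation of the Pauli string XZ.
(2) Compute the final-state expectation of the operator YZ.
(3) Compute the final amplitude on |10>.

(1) The expectation value of XZ is -sqrt(2)/2.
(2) In the final state, YZ has expectation -sqrt(2)/2.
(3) |10> carries amplitude sqrt(2)*exp(3*I*pi/4)/2 in the final state.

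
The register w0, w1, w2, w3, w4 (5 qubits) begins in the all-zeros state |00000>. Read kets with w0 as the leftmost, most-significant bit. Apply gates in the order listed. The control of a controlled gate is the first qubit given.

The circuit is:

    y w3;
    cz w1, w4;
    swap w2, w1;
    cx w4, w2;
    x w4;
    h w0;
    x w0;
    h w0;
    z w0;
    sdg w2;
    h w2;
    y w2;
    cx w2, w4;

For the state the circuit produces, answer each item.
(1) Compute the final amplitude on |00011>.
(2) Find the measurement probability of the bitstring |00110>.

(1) The final state's coefficient on |00011> equals sqrt(2)/2. Key observation: gates 6-9 undo each other exactly, leaving only the rest of the circuit to track.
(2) Outcome |00110> occurs with probability 1/2.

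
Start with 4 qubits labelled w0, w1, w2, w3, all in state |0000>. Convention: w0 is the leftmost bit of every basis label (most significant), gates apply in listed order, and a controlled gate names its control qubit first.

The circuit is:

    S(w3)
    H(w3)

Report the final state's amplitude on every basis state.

The resulting statevector has amplitude sqrt(2)/2 on |0000>, sqrt(2)/2 on |0001>, and 0 on every other basis state.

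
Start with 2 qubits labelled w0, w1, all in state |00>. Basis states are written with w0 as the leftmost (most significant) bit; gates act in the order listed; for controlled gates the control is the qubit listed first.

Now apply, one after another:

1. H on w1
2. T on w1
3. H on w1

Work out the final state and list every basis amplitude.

After the circuit, the state carries amplitude 1/2 + exp(I*pi/4)/2 on |00>, 1/2 - exp(I*pi/4)/2 on |01>, 0 on |10>, 0 on |11>.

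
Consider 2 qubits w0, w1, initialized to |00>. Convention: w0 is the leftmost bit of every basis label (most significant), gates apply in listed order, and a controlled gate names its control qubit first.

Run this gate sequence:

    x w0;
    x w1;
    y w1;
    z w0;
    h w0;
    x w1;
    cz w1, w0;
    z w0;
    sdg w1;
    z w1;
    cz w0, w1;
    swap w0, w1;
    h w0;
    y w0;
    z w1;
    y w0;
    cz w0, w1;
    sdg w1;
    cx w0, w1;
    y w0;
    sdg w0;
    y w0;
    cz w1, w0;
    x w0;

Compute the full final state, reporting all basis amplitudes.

After the circuit, the state carries amplitude -I/2 on |00>, -1/2 on |01>, I/2 on |10>, -1/2 on |11>.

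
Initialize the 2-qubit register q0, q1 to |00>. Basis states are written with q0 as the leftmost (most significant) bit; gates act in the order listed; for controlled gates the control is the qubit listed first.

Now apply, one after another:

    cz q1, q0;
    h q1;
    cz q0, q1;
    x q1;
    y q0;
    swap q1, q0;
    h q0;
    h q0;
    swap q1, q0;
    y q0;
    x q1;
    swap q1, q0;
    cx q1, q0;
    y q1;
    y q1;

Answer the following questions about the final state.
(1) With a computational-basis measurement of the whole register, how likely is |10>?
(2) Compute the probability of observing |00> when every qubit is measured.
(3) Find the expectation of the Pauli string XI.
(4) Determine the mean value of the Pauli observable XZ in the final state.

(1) The probability of measuring |10> is 1/2.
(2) The probability of measuring |00> is 1/2.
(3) The expectation value of XI is 1.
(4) The expectation value of XZ is 1.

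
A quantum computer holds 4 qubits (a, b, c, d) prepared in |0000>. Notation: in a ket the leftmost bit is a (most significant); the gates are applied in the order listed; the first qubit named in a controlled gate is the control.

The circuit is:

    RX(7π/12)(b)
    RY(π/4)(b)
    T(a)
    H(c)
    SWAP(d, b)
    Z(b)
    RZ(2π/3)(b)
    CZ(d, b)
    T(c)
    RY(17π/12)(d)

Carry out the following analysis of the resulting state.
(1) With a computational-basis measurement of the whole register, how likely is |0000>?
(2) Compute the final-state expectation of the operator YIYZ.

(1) Outcome |0000> occurs with probability -sqrt(6)/32 + sqrt(2)/32 + 1/4.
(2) In the final state, YIYZ has expectation 0.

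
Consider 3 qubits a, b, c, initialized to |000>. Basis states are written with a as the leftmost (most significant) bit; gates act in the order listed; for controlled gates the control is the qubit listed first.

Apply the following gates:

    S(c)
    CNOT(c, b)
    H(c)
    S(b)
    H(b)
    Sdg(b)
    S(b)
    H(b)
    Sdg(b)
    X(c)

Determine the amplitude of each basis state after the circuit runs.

The final amplitudes are sqrt(2)/2 on |000>, sqrt(2)/2 on |001>, and 0 on every other basis state. Key observation: gates 4-9 undo each other exactly, leaving only the rest of the circuit to track.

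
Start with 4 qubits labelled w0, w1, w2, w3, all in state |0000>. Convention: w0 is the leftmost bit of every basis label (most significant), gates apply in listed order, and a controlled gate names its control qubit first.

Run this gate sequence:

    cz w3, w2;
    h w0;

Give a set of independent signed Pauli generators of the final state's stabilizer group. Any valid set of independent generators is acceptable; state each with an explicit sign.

The stabilizer group can be generated by +XIII, +IZII, +IIZI, +IIIZ, among other valid generating sets.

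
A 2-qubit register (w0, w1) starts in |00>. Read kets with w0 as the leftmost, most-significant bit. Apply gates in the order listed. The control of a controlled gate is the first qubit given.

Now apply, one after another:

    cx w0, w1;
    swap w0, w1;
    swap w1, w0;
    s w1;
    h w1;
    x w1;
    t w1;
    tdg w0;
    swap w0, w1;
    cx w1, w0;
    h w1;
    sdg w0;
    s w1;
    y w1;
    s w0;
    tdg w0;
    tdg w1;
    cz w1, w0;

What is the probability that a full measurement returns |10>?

Outcome |10> occurs with probability 1/4.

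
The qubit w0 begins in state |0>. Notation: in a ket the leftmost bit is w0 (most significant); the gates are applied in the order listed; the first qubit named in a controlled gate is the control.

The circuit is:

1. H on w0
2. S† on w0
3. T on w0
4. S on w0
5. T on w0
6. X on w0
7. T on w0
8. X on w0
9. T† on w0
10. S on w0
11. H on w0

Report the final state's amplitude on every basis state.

The resulting statevector has amplitude (1 - I)*exp(3*I*pi/4)/2 on |0>, sqrt(2)/2 on |1>.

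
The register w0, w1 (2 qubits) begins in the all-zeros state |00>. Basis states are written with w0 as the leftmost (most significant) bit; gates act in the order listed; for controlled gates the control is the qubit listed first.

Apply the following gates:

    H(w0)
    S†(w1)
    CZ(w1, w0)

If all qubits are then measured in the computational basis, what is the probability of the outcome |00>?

Outcome |00> occurs with probability 1/2.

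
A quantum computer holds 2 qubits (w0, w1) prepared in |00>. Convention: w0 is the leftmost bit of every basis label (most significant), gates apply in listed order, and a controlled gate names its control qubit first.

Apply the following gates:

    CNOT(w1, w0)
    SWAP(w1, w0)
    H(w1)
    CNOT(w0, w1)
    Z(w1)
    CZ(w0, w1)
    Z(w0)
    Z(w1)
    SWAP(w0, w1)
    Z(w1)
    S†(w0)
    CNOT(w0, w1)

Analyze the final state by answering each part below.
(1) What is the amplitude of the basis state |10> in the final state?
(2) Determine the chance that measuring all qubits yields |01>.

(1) The amplitude on |10> is 0.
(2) The probability of measuring |01> is 0.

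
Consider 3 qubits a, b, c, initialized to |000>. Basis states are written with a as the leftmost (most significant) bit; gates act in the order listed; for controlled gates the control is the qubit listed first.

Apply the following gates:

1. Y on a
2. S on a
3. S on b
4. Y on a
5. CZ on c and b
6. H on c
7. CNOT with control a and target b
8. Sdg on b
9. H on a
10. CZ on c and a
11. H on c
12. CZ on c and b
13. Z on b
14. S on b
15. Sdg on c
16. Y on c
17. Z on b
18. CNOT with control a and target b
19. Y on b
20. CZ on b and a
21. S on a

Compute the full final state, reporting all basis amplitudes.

The resulting statevector has amplitude -sqrt(2)*I/2 on |011>, -sqrt(2)*I/2 on |100>, and 0 on every other basis state.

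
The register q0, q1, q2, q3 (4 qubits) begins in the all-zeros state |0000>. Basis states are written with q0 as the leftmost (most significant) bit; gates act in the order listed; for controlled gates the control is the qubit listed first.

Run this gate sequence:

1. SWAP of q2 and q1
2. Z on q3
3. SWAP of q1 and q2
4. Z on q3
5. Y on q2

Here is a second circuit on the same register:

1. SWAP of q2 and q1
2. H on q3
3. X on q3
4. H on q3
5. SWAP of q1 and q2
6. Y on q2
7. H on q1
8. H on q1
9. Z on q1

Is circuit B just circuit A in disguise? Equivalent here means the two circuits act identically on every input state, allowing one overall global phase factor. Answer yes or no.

No — the two circuits implement different unitaries, even allowing a global phase.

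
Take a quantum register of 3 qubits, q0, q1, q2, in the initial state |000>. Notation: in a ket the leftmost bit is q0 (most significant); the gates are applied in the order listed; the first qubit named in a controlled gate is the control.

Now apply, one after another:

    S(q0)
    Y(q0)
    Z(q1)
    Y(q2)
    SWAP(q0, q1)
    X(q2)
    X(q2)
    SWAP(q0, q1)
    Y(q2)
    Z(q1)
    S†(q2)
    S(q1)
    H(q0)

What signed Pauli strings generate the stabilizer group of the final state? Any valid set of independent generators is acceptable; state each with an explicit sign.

One valid set of independent stabilizer generators is -XII, +IZI, +IIZ (any independent generating set of the same group is equally correct). Key observation: steps 3-10 multiply out to the identity, so the circuit reduces to the remaining gates.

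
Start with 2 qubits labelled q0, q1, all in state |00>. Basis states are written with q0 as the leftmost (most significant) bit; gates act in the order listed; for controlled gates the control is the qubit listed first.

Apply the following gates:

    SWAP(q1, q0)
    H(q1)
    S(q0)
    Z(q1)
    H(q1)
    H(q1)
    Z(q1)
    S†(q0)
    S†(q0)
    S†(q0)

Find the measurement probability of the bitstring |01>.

A full measurement returns |01> with probability 1/2. Key observation: gates 3-8 undo each other exactly, leaving only the rest of the circuit to track.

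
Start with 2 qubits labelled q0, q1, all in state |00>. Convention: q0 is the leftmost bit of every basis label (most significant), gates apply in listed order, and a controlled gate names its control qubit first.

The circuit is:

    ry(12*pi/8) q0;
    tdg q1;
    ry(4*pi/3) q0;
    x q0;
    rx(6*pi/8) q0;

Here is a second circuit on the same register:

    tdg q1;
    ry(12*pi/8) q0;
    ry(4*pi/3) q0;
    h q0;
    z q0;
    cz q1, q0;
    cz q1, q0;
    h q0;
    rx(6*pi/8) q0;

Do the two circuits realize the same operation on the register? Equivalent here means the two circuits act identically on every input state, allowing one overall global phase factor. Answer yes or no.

Yes, they are equivalent — the unitaries differ by at most a global phase.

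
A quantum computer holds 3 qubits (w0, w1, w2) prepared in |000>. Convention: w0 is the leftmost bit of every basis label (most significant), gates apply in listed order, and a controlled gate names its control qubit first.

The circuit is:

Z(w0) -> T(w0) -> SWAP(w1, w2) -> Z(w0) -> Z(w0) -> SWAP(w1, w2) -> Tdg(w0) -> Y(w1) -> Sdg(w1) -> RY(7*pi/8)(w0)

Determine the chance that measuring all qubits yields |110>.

The probability of measuring |110> is sin(7*pi/16)**2. Key observation: steps 2-7 multiply out to the identity, so the circuit reduces to the remaining gates.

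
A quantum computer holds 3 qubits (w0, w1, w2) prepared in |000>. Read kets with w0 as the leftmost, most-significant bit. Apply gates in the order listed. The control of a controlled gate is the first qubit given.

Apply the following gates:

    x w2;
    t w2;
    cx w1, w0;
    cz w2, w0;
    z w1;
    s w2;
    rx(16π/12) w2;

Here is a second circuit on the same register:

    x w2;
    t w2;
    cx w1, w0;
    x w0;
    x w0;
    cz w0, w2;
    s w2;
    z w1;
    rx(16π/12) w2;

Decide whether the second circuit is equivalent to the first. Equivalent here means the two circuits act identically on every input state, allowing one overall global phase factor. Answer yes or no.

Yes, they are equivalent — the unitaries differ by at most a global phase.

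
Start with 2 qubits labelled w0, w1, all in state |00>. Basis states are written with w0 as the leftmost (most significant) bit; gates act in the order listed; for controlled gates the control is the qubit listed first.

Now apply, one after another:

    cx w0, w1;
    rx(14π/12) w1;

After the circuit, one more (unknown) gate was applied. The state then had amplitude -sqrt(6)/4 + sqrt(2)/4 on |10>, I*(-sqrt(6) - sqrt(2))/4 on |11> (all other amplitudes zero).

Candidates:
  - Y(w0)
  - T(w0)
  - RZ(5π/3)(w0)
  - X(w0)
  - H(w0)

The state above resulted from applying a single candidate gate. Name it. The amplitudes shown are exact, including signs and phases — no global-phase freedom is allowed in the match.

The unique candidate consistent with the amplitudes is X(w0).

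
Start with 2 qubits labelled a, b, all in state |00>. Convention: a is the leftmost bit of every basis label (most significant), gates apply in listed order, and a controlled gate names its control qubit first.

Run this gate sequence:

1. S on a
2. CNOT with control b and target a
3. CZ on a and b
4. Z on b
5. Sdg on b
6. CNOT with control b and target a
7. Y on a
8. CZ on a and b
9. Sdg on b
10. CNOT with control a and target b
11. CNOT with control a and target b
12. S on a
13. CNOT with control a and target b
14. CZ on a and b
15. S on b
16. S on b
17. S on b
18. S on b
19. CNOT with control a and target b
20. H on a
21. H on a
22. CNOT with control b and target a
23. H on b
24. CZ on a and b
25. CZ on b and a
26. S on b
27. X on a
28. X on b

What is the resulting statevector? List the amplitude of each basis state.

The final amplitudes are sqrt(2)*I/2 on |00>, sqrt(2)/2 on |01>, 0 on |10>, 0 on |11>. Key observation: steps 15-18 multiply out to the identity, so the circuit reduces to the remaining gates.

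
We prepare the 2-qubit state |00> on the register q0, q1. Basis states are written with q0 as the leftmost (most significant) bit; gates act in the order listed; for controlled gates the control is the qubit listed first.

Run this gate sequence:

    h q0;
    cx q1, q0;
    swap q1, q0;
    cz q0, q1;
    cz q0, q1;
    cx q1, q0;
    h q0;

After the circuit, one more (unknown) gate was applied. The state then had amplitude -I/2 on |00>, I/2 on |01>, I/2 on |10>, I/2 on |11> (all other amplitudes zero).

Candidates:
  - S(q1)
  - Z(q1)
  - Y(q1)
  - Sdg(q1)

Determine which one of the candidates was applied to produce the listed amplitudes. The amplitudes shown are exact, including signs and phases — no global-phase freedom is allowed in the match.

It was Y(q1) that produced the state shown.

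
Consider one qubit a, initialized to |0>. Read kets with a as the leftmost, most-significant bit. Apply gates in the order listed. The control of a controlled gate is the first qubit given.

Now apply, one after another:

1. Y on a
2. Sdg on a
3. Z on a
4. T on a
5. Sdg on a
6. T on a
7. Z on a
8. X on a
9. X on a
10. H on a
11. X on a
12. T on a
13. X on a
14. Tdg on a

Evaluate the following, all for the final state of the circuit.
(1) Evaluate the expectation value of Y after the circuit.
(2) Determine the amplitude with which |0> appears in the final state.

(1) The observable Y averages to 1.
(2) |0> carries amplitude sqrt(2)*exp(I*pi/4)/2 in the final state.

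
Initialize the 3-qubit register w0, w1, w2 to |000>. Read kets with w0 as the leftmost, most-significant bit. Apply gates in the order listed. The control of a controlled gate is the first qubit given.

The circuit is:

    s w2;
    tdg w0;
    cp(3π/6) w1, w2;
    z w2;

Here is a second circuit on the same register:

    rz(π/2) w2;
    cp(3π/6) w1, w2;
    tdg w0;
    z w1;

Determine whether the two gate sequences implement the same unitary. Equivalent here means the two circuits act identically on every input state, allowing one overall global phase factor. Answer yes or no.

No — the two circuits implement different unitaries, even allowing a global phase.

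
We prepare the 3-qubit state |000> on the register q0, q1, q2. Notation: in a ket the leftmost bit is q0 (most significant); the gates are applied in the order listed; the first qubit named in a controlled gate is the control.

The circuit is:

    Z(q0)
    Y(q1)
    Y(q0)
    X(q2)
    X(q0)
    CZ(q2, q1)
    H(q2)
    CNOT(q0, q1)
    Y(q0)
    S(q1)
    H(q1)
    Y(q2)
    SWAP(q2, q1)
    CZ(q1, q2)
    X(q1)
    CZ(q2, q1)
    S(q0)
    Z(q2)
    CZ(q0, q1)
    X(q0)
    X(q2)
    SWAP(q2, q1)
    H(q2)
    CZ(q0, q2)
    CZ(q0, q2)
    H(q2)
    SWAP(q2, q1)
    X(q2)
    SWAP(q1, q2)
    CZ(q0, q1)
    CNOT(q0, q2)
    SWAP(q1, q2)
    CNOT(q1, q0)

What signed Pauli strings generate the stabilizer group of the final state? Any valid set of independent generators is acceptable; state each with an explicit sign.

The stabilizer group can be generated by -XXI, -IIX, +ZZI, among other valid generating sets. Key observation: steps 21-28 multiply out to the identity, so the circuit reduces to the remaining gates.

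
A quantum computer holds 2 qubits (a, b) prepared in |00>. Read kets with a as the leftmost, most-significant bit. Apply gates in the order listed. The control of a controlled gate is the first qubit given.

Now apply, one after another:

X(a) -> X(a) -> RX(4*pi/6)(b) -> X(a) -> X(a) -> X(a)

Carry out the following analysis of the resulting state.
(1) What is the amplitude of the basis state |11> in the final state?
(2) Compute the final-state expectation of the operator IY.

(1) The amplitude on |11> is -sqrt(3)*I/2.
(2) The expectation value of IY is -sqrt(3)/2.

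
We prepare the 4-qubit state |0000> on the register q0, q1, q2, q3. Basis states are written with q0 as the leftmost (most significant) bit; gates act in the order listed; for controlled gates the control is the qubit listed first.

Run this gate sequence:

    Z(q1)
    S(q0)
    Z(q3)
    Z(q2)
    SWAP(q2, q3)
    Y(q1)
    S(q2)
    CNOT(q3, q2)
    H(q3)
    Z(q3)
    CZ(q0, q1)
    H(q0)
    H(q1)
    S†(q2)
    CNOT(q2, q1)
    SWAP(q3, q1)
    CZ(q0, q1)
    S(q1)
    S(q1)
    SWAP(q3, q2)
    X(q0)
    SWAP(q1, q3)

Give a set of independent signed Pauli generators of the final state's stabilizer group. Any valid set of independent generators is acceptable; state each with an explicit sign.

The final state is stabilized by the group generated by +XIIZ, -IIXI, -ZIIX, +IZII; other independent generating sets are equally valid.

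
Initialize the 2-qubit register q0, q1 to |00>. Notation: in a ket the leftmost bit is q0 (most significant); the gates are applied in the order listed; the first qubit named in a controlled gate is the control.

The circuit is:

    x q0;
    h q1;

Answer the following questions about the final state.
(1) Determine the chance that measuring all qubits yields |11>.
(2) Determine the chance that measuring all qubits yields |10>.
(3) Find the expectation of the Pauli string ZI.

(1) The probability of measuring |11> is 1/2.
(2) A full measurement returns |10> with probability 1/2.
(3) The expectation value of ZI is -1.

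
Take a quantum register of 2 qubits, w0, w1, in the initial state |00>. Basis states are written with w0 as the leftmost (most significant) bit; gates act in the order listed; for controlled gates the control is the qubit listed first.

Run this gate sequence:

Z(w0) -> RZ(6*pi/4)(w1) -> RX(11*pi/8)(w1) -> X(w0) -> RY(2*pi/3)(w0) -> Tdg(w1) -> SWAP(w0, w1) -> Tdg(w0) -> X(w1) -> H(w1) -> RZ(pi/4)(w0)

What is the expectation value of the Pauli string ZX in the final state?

The expectation value of ZX is sqrt(2 - sqrt(2))/4.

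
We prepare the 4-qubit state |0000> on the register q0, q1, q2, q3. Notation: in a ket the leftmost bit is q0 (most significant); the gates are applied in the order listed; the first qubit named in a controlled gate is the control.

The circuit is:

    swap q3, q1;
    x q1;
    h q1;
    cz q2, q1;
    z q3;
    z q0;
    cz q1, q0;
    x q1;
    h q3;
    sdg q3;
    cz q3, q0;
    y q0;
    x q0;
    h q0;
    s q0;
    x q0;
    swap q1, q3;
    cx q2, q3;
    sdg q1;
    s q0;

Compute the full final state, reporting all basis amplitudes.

The resulting statevector has amplitude sqrt(2)/4 on |0000>, -sqrt(2)/4 on |0001>, 0 on |0010>, 0 on |0011>, -sqrt(2)/4 on |0100>, sqrt(2)/4 on |0101>, 0 on |0110>, 0 on |0111>, sqrt(2)/4 on |1000>, -sqrt(2)/4 on |1001>, 0 on |1010>, 0 on |1011>, -sqrt(2)/4 on |1100>, sqrt(2)/4 on |1101>, 0 on |1110>, 0 on |1111>.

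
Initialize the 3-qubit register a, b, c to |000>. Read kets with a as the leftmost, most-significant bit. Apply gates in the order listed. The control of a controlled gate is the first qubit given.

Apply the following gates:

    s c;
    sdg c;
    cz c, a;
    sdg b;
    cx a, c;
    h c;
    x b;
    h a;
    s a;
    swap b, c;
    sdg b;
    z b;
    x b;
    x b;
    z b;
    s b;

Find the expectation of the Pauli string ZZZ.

In the final state, ZZZ has expectation 0. Key observation: the block from step 11 through step 16 cancels to the identity and can be dropped.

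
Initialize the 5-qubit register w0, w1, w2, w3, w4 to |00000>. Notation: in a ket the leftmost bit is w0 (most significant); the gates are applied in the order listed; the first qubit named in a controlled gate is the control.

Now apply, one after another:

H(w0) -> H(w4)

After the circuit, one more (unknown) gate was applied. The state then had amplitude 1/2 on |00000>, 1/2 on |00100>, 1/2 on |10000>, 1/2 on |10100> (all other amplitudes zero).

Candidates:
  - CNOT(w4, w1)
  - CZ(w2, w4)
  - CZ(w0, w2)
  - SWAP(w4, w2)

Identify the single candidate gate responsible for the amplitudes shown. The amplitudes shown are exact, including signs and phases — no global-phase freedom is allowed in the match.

The unique candidate consistent with the amplitudes is SWAP(w4, w2).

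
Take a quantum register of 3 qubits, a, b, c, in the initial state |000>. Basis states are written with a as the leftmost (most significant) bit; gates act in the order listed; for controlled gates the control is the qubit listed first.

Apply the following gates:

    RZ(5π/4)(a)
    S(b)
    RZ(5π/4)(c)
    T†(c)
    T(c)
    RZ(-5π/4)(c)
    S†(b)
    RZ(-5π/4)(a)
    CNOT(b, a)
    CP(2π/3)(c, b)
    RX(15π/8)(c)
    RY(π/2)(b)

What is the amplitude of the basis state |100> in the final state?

The amplitude on |100> is 0. Key observation: steps 1-8 multiply out to the identity, so the circuit reduces to the remaining gates.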